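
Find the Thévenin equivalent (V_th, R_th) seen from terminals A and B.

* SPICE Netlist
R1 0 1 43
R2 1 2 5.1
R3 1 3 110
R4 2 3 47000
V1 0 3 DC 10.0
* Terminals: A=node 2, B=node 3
Step 1 — V_th is the open-circuit voltage V_A - V_B (nothing connected across the terminals).
Nodal analysis, taking node 3 as the 0 V reference.
Source V1 fixes V_0 = 10 V.
KCL at each unknown node (sum of currents leaving = 0; resistances in Ω):
  Node 1: (V_1 - 10)/43 + (V_1 - V_2)/5.1 + (V_1 - 0)/110 = 0
  Node 2: (V_2 - V_1)/5.1 + (V_2 - 0)/47000 = 0
Collecting terms (coefficients in siemens):
  0.2284·V_1 - 0.1961·V_2 = 0.2326
  0.1961·V_2 - 0.1961·V_1 = 0
Determinant D = (0.2284)(0.1961) - (-0.1961)(-0.1961) = 0.006347
V_1 = [(0.2326)(0.1961) - (-0.1961)(0)]/D = 7.185 V
V_2 = [(0.2284)(0) - (0.2326)(-0.1961)]/D = 7.184 V
V_th = V_2 - V_3 = 7.184 - 0 = 7.184 V
Step 2 — R_th: zero the source — replace V1 by a short circuit (node 3 merges into node 0) — and find the resistance seen between A (node 2) and B (node 0).
Reduce the network between node 2 (A) and node 0 (B) by series/parallel combination:
  Rp1 = R1 ‖ R3 (parallel, both between nodes 0 and 1) = 1/(1/43 + 1/110) = 30.92 Ω
  Rs1 = R2 + Rp1 (series, joined only at node 1) = 5.1 + 30.92 = 36.02 Ω
  Rp2 = R4 ‖ Rs1 (parallel, both between nodes 0 and 2) = 1/(1/47000 + 1/36.02) = 35.99 Ω
R_th = 35.99 Ω

Final answer: V_th = 7.184 V, R_th = 35.99 Ω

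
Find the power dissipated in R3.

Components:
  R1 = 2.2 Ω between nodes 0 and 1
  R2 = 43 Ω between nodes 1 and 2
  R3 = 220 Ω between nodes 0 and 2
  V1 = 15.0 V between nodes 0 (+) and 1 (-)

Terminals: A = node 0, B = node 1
Nodal analysis, taking node 1 as the 0 V reference.
Source V1 fixes V_0 = 15 V.
KCL at each unknown node (sum of currents leaving = 0; resistances in Ω):
  Node 2: (V_2 - 0)/43 + (V_2 - 15)/220 = 0
Collecting terms: 0.0278 × V_2 = 0.06818  =>  V_2 = 2.452 V
I_R3 = (V_0 - V_2)/R3 = (15 - 2.452)/220 = 0.05703 A
P_R3 = I_R3² × R3 = (0.05703)² × 220 = 0.7156 W

Final answer: 0.7156 W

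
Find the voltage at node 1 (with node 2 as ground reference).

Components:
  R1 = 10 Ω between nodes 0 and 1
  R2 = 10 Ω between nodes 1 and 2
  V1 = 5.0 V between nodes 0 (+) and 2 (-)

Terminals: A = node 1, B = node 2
Nodal analysis, taking node 2 as the 0 V reference.
Source V1 fixes V_0 = 5 V.
KCL at each unknown node (sum of currents leaving = 0; resistances in Ω):
  Node 1: (V_1 - 5)/10 + (V_1 - 0)/10 = 0
Collecting terms: 0.2 × V_1 = 0.5  =>  V_1 = 2.5 V
The requested potential is V_1 = 2.5 V.

Final answer: V_1 = 2.5 V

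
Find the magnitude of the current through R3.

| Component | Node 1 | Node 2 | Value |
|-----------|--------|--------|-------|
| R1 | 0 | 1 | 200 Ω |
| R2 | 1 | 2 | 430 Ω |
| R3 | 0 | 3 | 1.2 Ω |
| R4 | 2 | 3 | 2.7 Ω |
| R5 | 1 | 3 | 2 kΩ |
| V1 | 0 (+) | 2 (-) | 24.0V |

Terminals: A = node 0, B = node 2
Nodal analysis, taking node 2 as the 0 V reference.
Source V1 fixes V_0 = 24 V.
KCL at each unknown node (sum of currents leaving = 0; resistances in Ω):
  Node 1: (V_1 - 24)/200 + (V_1 - 0)/430 + (V_1 - V_3)/2000 = 0
  Node 3: (V_3 - 24)/1.2 + (V_3 - 0)/2.7 + (V_3 - V_1)/2000 = 0
Collecting terms (coefficients in siemens):
  0.007826·V_1 - 0.0005·V_3 = 0.12
  1.204·V_3 - 0.0005·V_1 = 20
Determinant D = (0.007826)(1.204) - (-0.0005)(-0.0005) = 0.009423
V_1 = [(0.12)(1.204) - (-0.0005)(20)]/D = 16.4 V
V_3 = [(0.007826)(20) - (0.12)(-0.0005)]/D = 16.62 V
I_R3 = (V_0 - V_3)/R3 = (24 - 16.62)/1.2 = 6.154 A
|I_R3| = 6.154 A

Final answer: |I_R3| = 6.154 A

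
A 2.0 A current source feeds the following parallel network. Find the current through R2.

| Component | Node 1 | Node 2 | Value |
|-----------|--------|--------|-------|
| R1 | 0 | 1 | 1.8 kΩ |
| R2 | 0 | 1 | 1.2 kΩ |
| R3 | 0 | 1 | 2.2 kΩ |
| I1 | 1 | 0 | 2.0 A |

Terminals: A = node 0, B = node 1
All resistors sit directly between nodes 0 and 1, so they are in parallel and share one voltage V; the full source current 2 A splits among them.
1/R_par = 1/1800 + 1/1200 + 1/2200 = 0.001843 S  =>  R_par = 542.5 Ω
V = I × R_par = 2 × 542.5 = 1085 V
I_R2 = V/R2 = 1085/1200 = 0.9041 A

Final answer: 0.9041 A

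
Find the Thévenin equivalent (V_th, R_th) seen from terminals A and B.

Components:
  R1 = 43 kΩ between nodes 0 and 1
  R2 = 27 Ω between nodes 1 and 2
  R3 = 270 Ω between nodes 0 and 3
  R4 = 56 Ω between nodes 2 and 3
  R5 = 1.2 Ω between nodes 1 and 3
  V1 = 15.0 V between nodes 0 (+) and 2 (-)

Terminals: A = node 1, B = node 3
Step 1 — V_th is the open-circuit voltage V_A - V_B (nothing connected across the terminals).
Nodal analysis, taking node 2 as the 0 V reference.
Source V1 fixes V_0 = 15 V.
KCL at each unknown node (sum of currents leaving = 0; resistances in Ω):
  Node 1: (V_1 - 15)/43000 + (V_1 - 0)/27 + (V_1 - V_3)/1.2 = 0
  Node 3: (V_3 - 15)/270 + (V_3 - 0)/56 + (V_3 - V_1)/1.2 = 0
Collecting terms (coefficients in siemens):
  0.8704·V_1 - 0.8333·V_3 = 0.0003488
  0.8549·V_3 - 0.8333·V_1 = 0.05556
Determinant D = (0.8704)(0.8549) - (-0.8333)(-0.8333) = 0.04965
V_1 = [(0.0003488)(0.8549) - (-0.8333)(0.05556)]/D = 0.9385 V
V_3 = [(0.8704)(0.05556) - (0.0003488)(-0.8333)]/D = 0.9798 V
V_th = V_1 - V_3 = 0.9385 - 0.9798 = -0.04132 V
Step 2 — R_th: zero the source — replace V1 by a short circuit (node 2 merges into node 0) — and find the resistance seen between A (node 1) and B (node 3).
Reduce the network between node 1 (A) and node 3 (B) by series/parallel combination:
  Rp1 = R1 ‖ R2 (parallel, both between nodes 0 and 1) = 1/(1/43000 + 1/27) = 26.98 Ω
  Rp2 = R3 ‖ R4 (parallel, both between nodes 0 and 3) = 1/(1/270 + 1/56) = 46.38 Ω
  Rs1 = Rp1 + Rp2 (series, joined only at node 0) = 26.98 + 46.38 = 73.36 Ω
  Rp3 = R5 ‖ Rs1 (parallel, both between nodes 1 and 3) = 1/(1/1.2 + 1/73.36) = 1.181 Ω
R_th = 1.181 Ω

Final answer: V_th = -0.04132 V, R_th = 1.181 Ω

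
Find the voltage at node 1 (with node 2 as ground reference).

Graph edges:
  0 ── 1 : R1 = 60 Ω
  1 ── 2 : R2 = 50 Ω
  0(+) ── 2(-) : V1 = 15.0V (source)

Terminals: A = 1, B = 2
Nodal analysis, taking node 2 as the 0 V reference.
Source V1 fixes V_0 = 15 V.
KCL at each unknown node (sum of currents leaving = 0; resistances in Ω):
  Node 1: (V_1 - 15)/60 + (V_1 - 0)/50 = 0
Collecting terms: 0.03667 × V_1 = 0.25  =>  V_1 = 6.818 V
The requested potential is V_1 = 6.818 V.

Final answer: V_1 = 6.818 V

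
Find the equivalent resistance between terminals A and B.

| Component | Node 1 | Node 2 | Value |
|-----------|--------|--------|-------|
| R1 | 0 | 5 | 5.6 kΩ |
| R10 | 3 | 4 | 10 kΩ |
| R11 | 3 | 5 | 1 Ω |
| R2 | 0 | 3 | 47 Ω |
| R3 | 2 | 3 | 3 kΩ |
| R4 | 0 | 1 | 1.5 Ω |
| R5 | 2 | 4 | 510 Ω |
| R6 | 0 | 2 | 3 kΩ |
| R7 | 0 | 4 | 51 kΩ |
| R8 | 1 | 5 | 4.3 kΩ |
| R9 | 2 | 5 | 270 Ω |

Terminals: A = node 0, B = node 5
The network is not a plain series/parallel combination. Inject a 1 A test current into terminal A (node 0) and return it from terminal B (node 5); then R_eq = V_A / (1 A).
Nodal analysis, taking node 5 as the 0 V reference.
Current source I_test pushes 1 A into node 0 and draws it out of node 5.
KCL at each unknown node (sum of currents leaving = 0; resistances in Ω):
  Node 0: (V_0 - 0)/5600 + (V_0 - V_3)/47 + (V_0 - V_1)/1.5 + (V_0 - V_2)/3000 + (V_0 - V_4)/51000 - 1 = 0
  Node 1: (V_1 - V_0)/1.5 + (V_1 - 0)/4300 = 0
  Node 2: (V_2 - V_0)/3000 + (V_2 - V_3)/3000 + (V_2 - V_4)/510 + (V_2 - 0)/270 = 0
  Node 3: (V_3 - V_0)/47 + (V_3 - V_2)/3000 + (V_3 - V_4)/10000 + (V_3 - 0)/1 = 0
  Node 4: (V_4 - V_0)/51000 + (V_4 - V_2)/510 + (V_4 - V_3)/10000 = 0
Collecting terms (coefficients in siemens):
  0.6885·V_0 - 0.6667·V_1 - 0.0003333·V_2 - 0.02128·V_3 - 0.00001961·V_4 = 1
  0.6669·V_1 - 0.6667·V_0 = 0
  0.006331·V_2 - 0.0003333·V_0 - 0.0003333·V_3 - 0.001961·V_4 = 0
  1.022·V_3 - 0.02128·V_0 - 0.0003333·V_2 - 0.0001·V_4 = 0
  0.00208·V_4 - 0.00001961·V_0 - 0.001961·V_2 - 0.0001·V_3 = 0
Solving these 5 simultaneous equations (Gaussian elimination) gives:
  V_0 = 46.36 V, V_1 = 46.35 V, V_2 = 3.731 V, V_3 = 0.9671 V
  V_4 = 4 V
R_eq = V_0 / 1 A = 46.36 Ω

Final answer: 46.36 Ω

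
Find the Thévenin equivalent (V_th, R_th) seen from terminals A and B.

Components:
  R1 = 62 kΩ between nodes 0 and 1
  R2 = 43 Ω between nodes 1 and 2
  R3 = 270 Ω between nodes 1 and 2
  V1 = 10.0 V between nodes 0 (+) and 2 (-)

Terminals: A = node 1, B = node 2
Step 1 — V_th is the open-circuit voltage V_A - V_B (nothing connected across the terminals).
Nodal analysis, taking node 2 as the 0 V reference.
Source V1 fixes V_0 = 10 V.
KCL at each unknown node (sum of currents leaving = 0; resistances in Ω):
  Node 1: (V_1 - 10)/62000 + (V_1 - 0)/43 + (V_1 - 0)/270 = 0
Collecting terms: 0.02698 × V_1 = 0.0001613  =>  V_1 = 0.005979 V
V_th = V_1 - V_2 = 0.005979 - 0 = 0.005979 V
Step 2 — R_th: zero the source — replace V1 by a short circuit (node 2 merges into node 0) — and find the resistance seen between A (node 1) and B (node 0).
Reduce the network between node 1 (A) and node 0 (B) by series/parallel combination:
  Rp1 = R1 ‖ R2 ‖ R3 (parallel, all between nodes 0 and 1) = 1/(1/62000 + 1/43 + 1/270) = 37.07 Ω
R_th = 37.07 Ω

Final answer: V_th = 0.005979 V, R_th = 37.07 Ω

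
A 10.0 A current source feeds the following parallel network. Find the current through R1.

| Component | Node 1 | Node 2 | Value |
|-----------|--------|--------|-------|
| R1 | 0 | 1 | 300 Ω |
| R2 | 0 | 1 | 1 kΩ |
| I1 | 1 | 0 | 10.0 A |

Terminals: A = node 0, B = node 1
All resistors sit directly between nodes 0 and 1, so they are in parallel and share one voltage V; the full source current 10 A splits among them.
1/R_par = 1/300 + 1/1000 = 0.004333 S  =>  R_par = 230.8 Ω
V = I × R_par = 10 × 230.8 = 2308 V
I_R1 = V/R1 = 2308/300 = 7.692 A

Final answer: 7.692 A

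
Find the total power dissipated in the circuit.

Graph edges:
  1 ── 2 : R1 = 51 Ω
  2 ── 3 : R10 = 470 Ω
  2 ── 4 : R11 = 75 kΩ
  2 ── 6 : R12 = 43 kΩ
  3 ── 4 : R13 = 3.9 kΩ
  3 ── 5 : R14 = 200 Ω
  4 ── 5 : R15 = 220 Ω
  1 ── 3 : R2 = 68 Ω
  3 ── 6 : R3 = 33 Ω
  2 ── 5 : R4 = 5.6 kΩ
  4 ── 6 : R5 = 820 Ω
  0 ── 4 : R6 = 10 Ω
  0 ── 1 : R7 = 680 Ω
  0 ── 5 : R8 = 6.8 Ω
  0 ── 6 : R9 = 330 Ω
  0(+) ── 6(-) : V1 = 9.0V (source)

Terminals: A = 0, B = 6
Nodal analysis, taking node 6 as the 0 V reference.
Source V1 fixes V_0 = 9 V.
KCL at each unknown node (sum of currents leaving = 0; resistances in Ω):
  Node 1: (V_1 - V_2)/51 + (V_1 - V_3)/68 + (V_1 - 9)/680 = 0
  Node 2: (V_2 - V_1)/51 + (V_2 - V_5)/5600 + (V_2 - V_3)/470 + (V_2 - V_4)/75000 + (V_2 - 0)/43000 = 0
  Node 3: (V_3 - V_1)/68 + (V_3 - 0)/33 + (V_3 - V_2)/470 + (V_3 - V_4)/3900 + (V_3 - V_5)/200 = 0
  Node 4: (V_4 - 0)/820 + (V_4 - 9)/10 + (V_4 - V_2)/75000 + (V_4 - V_3)/3900 + (V_4 - V_5)/220 = 0
  Node 5: (V_5 - V_2)/5600 + (V_5 - 9)/6.8 + (V_5 - V_3)/200 + (V_5 - V_4)/220 = 0
Collecting terms (coefficients in siemens):
  0.03578·V_1 - 0.01961·V_2 - 0.01471·V_3 = 0.01324
  0.02195·V_2 - 0.01961·V_1 - 0.002128·V_3 - 0.00001333·V_4 - 0.0001786·V_5 = 0
  0.05239·V_3 - 0.01471·V_1 - 0.002128·V_2 - 0.0002564·V_4 - 0.005·V_5 = 0
  0.106·V_4 - 0.00001333·V_2 - 0.0002564·V_3 - 0.004545·V_5 = 0.9
  0.1568·V_5 - 0.0001786·V_2 - 0.005·V_3 - 0.004545·V_4 = 1.324
Solving these 5 simultaneous equations (Gaussian elimination) gives:
  V_1 = 2.267 V, V_2 = 2.257 V, V_3 = 1.607 V, V_4 = 8.867 V
  V_5 = 8.753 V
Power in each resistor, P = (ΔV)²/R:
  P_R1 = (2.267 - 2.257)²/51 = 0.000001825 W
  P_R2 = (2.267 - 1.607)²/68 = 0.006414 W
  P_R3 = (1.607 - 0)²/33 = 0.07823 W
  P_R4 = (2.257 - 8.753)²/5600 = 0.007533 W
  P_R5 = (8.867 - 0)²/820 = 0.09589 W
  P_R6 = (9 - 8.867)²/10 = 0.001765 W
  P_R7 = (9 - 2.267)²/680 = 0.06666 W
  P_R8 = (9 - 8.753)²/6.8 = 0.008995 W
  P_R9 = (9 - 0)²/330 = 0.2455 W
  P_R10 = (2.257 - 1.607)²/470 = 0.0009011 W
  P_R11 = (2.257 - 8.867)²/75000 = 0.0005825 W
  P_R12 = (2.257 - 0)²/43000 = 0.0001185 W
  P_R13 = (1.607 - 8.867)²/3900 = 0.01352 W
  P_R14 = (1.607 - 8.753)²/200 = 0.2553 W
  P_R15 = (8.867 - 8.753)²/220 = 0.00005957 W
P_total = P_R1 + P_R2 + P_R3 + P_R4 + P_R5 + P_R6 + P_R7 + P_R8 + P_R9 + P_R10 + P_R11 + P_R12 + P_R13 + P_R14 + P_R15 = 0.7814 W

Final answer: 0.7814 W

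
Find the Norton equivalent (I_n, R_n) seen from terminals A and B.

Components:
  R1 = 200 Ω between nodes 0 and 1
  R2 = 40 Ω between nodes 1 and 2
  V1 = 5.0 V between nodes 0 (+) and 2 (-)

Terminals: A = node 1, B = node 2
Find the Thévenin equivalent first; then I_n = V_th/R_th and R_n = R_th.
Step 1 — V_th is the open-circuit voltage V_A - V_B (nothing connected across the terminals).
Nodal analysis, taking node 2 as the 0 V reference.
Source V1 fixes V_0 = 5 V.
KCL at each unknown node (sum of currents leaving = 0; resistances in Ω):
  Node 1: (V_1 - 5)/200 + (V_1 - 0)/40 = 0
Collecting terms: 0.03 × V_1 = 0.025  =>  V_1 = 0.8333 V
V_th = V_1 - V_2 = 0.8333 - 0 = 0.8333 V
Step 2 — R_th: zero the source — replace V1 by a short circuit (node 2 merges into node 0) — and find the resistance seen between A (node 1) and B (node 0).
Reduce the network between node 1 (A) and node 0 (B) by series/parallel combination:
  Rp1 = R1 ‖ R2 (parallel, both between nodes 0 and 1) = 1/(1/200 + 1/40) = 33.33 Ω
R_th = 33.33 Ω
I_n = V_th/R_th = 0.8333/33.33 = 0.025 A, and R_n = R_th = 33.33 Ω

Final answer: I_n = 0.025 A, R_n = 33.33 Ω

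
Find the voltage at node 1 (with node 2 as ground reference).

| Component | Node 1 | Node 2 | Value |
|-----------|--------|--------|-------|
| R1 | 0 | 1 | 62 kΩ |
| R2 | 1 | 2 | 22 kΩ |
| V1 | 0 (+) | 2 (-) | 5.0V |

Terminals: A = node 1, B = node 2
Nodal analysis, taking node 2 as the 0 V reference.
Source V1 fixes V_0 = 5 V.
KCL at each unknown node (sum of currents leaving = 0; resistances in Ω):
  Node 1: (V_1 - 5)/62000 + (V_1 - 0)/22000 = 0
Collecting terms: 0.00006158 × V_1 = 0.00008065  =>  V_1 = 1.31 V
The requested potential is V_1 = 1.31 V.

Final answer: V_1 = 1.31 V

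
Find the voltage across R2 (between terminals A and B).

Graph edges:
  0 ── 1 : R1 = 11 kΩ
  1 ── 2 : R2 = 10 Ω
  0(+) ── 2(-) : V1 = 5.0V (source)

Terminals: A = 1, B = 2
R1 and R2 are in series across V1 (node 0 → node 1 → node 2), and the output A–B is taken across R2, so this is a voltage divider.
Series current: I = V1/(R1 + R2) = 5/(11000 + 10) = 5/11010 = 0.0004541 A
V_R2 = I × R2 = V1 × R2/(R1 + R2) = 5 × 10/11010 = 0.004541 V

Final answer: 0.004541 V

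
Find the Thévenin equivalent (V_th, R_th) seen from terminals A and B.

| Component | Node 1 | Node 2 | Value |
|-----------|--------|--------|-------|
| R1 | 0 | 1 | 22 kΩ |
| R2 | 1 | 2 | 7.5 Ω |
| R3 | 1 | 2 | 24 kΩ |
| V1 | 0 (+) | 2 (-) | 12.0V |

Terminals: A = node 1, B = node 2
Step 1 — V_th is the open-circuit voltage V_A - V_B (nothing connected across the terminals).
Nodal analysis, taking node 2 as the 0 V reference.
Source V1 fixes V_0 = 12 V.
KCL at each unknown node (sum of currents leaving = 0; resistances in Ω):
  Node 1: (V_1 - 12)/22000 + (V_1 - 0)/7.5 + (V_1 - 0)/24000 = 0
Collecting terms: 0.1334 × V_1 = 0.0005455  =>  V_1 = 0.004088 V
V_th = V_1 - V_2 = 0.004088 - 0 = 0.004088 V
Step 2 — R_th: zero the source — replace V1 by a short circuit (node 2 merges into node 0) — and find the resistance seen between A (node 1) and B (node 0).
Reduce the network between node 1 (A) and node 0 (B) by series/parallel combination:
  Rp1 = R1 ‖ R2 ‖ R3 (parallel, all between nodes 0 and 1) = 1/(1/22000 + 1/7.5 + 1/24000) = 7.495 Ω
R_th = 7.495 Ω

Final answer: V_th = 0.004088 V, R_th = 7.495 Ω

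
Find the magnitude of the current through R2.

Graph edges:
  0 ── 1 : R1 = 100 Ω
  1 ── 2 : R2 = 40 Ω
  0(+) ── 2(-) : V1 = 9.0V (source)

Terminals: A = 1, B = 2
Nodal analysis, taking node 2 as the 0 V reference.
Source V1 fixes V_0 = 9 V.
KCL at each unknown node (sum of currents leaving = 0; resistances in Ω):
  Node 1: (V_1 - 9)/100 + (V_1 - 0)/40 = 0
Collecting terms: 0.035 × V_1 = 0.09  =>  V_1 = 2.571 V
I_R2 = (V_1 - V_2)/R2 = (2.571 - 0)/40 = 0.06429 A
|I_R2| = 0.06429 A

Final answer: |I_R2| = 0.06429 A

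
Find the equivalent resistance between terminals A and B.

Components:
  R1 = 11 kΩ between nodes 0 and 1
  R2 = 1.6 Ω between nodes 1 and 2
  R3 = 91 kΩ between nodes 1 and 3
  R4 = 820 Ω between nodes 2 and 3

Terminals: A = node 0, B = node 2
Reduce the network between node 0 (A) and node 2 (B) by series/parallel combination:
  Rs1 = R3 + R4 (series, joined only at node 3) = 91000 + 820 = 91820 Ω
  Rp1 = R2 ‖ Rs1 (parallel, both between nodes 1 and 2) = 1/(1/1.6 + 1/91820) = 1.6 Ω
  Rs2 = R1 + Rp1 (series, joined only at node 1) = 11000 + 1.6 = 11000 Ω
R_eq = 11 kΩ

Final answer: 11 kΩ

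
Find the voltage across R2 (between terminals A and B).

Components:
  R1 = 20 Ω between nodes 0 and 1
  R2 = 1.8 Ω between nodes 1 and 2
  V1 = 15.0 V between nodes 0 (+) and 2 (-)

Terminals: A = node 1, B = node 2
R1 and R2 are in series across V1 (node 0 → node 1 → node 2), and the output A–B is taken across R2, so this is a voltage divider.
Series current: I = V1/(R1 + R2) = 15/(20 + 1.8) = 15/21.8 = 0.6881 A
V_R2 = I × R2 = V1 × R2/(R1 + R2) = 15 × 1.8/21.8 = 1.239 V

Final answer: 1.239 V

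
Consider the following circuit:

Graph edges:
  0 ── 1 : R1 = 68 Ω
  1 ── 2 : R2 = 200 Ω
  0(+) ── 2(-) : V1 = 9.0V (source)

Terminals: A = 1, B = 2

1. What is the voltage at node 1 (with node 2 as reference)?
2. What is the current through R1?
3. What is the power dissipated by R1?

Nodal analysis, taking node 2 as the 0 V reference.
Source V1 fixes V_0 = 9 V.
KCL at each unknown node (sum of currents leaving = 0; resistances in Ω):
  Node 1: (V_1 - 9)/68 + (V_1 - 0)/200 = 0
Collecting terms: 0.01971 × V_1 = 0.1324  =>  V_1 = 6.716 V
Part 1:
  Read off the nodal solution: V_1 = 6.716 V
Part 2:
  I_R1 = (V_0 - V_1)/R1 = (9 - 6.716)/68 = 0.03358 A
  Magnitude: I_R1 = 0.03358 A
Part 3:
  I_R1 = (V_0 - V_1)/R1 = (9 - 6.716)/68 = 0.03358 A
  P_R1 = I_R1² × R1 = (0.03358)² × 68 = 0.07669 W

Final answers:
1. V_1 = 6.716 V
2. I_R1 = 0.03358 A
3. P_R1 = 0.07669 W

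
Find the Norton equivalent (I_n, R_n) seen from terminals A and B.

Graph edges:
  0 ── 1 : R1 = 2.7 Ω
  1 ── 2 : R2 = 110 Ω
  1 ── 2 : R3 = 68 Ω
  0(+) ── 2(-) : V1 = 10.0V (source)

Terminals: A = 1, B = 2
Find the Thévenin equivalent first; then I_n = V_th/R_th and R_n = R_th.
Step 1 — V_th is the open-circuit voltage V_A - V_B (nothing connected across the terminals).
Nodal analysis, taking node 2 as the 0 V reference.
Source V1 fixes V_0 = 10 V.
KCL at each unknown node (sum of currents leaving = 0; resistances in Ω):
  Node 1: (V_1 - 10)/2.7 + (V_1 - 0)/110 + (V_1 - 0)/68 = 0
Collecting terms: 0.3942 × V_1 = 3.704  =>  V_1 = 9.396 V
V_th = V_1 - V_2 = 9.396 - 0 = 9.396 V
Step 2 — R_th: zero the source — replace V1 by a short circuit (node 2 merges into node 0) — and find the resistance seen between A (node 1) and B (node 0).
Reduce the network between node 1 (A) and node 0 (B) by series/parallel combination:
  Rp1 = R1 ‖ R2 ‖ R3 (parallel, all between nodes 0 and 1) = 1/(1/2.7 + 1/110 + 1/68) = 2.537 Ω
R_th = 2.537 Ω
I_n = V_th/R_th = 9.396/2.537 = 3.704 A, and R_n = R_th = 2.537 Ω

Final answer: I_n = 3.704 A, R_n = 2.537 Ω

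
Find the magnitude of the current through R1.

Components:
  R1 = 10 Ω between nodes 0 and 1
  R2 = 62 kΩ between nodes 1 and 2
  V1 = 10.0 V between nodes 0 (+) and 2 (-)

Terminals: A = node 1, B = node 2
Nodal analysis, taking node 2 as the 0 V reference.
Source V1 fixes V_0 = 10 V.
KCL at each unknown node (sum of currents leaving = 0; resistances in Ω):
  Node 1: (V_1 - 10)/10 + (V_1 - 0)/62000 = 0
Collecting terms: 0.1 × V_1 = 1  =>  V_1 = 9.998 V
I_R1 = (V_0 - V_1)/R1 = (10 - 9.998)/10 = 0.0001613 A
|I_R1| = 0.0001613 A

Final answer: |I_R1| = 0.0001613 A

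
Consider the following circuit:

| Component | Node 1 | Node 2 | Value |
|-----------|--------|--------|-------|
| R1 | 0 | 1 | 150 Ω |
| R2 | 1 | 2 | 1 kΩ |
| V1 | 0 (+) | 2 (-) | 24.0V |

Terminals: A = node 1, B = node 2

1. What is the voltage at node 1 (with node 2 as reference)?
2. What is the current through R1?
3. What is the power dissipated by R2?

Nodal analysis, taking node 2 as the 0 V reference.
Source V1 fixes V_0 = 24 V.
KCL at each unknown node (sum of currents leaving = 0; resistances in Ω):
  Node 1: (V_1 - 24)/150 + (V_1 - 0)/1000 = 0
Collecting terms: 0.007667 × V_1 = 0.16  =>  V_1 = 20.87 V
Part 1:
  Read off the nodal solution: V_1 = 20.87 V
Part 2:
  I_R1 = (V_0 - V_1)/R1 = (24 - 20.87)/150 = 0.02087 A
  Magnitude: I_R1 = 0.02087 A
Part 3:
  I_R2 = (V_1 - V_2)/R2 = (20.87 - 0)/1000 = 0.02087 A
  P_R2 = I_R2² × R2 = (0.02087)² × 1000 = 0.4355 W

Final answers:
1. V_1 = 20.87 V
2. I_R1 = 0.02087 A
3. P_R2 = 0.4355 W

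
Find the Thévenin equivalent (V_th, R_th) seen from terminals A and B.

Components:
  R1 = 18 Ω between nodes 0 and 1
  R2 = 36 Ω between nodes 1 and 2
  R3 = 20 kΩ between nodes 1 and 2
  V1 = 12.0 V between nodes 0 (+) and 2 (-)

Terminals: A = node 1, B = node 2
Step 1 — V_th is the open-circuit voltage V_A - V_B (nothing connected across the terminals).
Nodal analysis, taking node 2 as the 0 V reference.
Source V1 fixes V_0 = 12 V.
KCL at each unknown node (sum of currents leaving = 0; resistances in Ω):
  Node 1: (V_1 - 12)/18 + (V_1 - 0)/36 + (V_1 - 0)/20000 = 0
Collecting terms: 0.08338 × V_1 = 0.6667  =>  V_1 = 7.995 V
V_th = V_1 - V_2 = 7.995 - 0 = 7.995 V
Step 2 — R_th: zero the source — replace V1 by a short circuit (node 2 merges into node 0) — and find the resistance seen between A (node 1) and B (node 0).
Reduce the network between node 1 (A) and node 0 (B) by series/parallel combination:
  Rp1 = R1 ‖ R2 ‖ R3 (parallel, all between nodes 0 and 1) = 1/(1/18 + 1/36 + 1/20000) = 11.99 Ω
R_th = 11.99 Ω

Final answer: V_th = 7.995 V, R_th = 11.99 Ω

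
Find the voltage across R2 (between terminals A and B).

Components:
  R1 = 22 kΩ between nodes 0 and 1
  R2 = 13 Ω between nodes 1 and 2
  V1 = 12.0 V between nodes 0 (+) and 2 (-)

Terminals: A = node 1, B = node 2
R1 and R2 are in series across V1 (node 0 → node 1 → node 2), and the output A–B is taken across R2, so this is a voltage divider.
Series current: I = V1/(R1 + R2) = 12/(22000 + 13) = 12/22010 = 0.0005451 A
V_R2 = I × R2 = V1 × R2/(R1 + R2) = 12 × 13/22010 = 0.007087 V

Final answer: 0.007087 V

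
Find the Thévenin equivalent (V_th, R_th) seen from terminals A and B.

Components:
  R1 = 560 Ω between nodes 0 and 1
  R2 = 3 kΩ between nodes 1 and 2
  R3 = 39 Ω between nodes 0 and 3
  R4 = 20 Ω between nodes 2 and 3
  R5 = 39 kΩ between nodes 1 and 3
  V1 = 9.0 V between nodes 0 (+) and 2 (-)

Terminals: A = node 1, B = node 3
Step 1 — V_th is the open-circuit voltage V_A - V_B (nothing connected across the terminals).
Nodal analysis, taking node 2 as the 0 V reference.
Source V1 fixes V_0 = 9 V.
KCL at each unknown node (sum of currents leaving = 0; resistances in Ω):
  Node 1: (V_1 - 9)/560 + (V_1 - 0)/3000 + (V_1 - V_3)/39000 = 0
  Node 3: (V_3 - 9)/39 + (V_3 - 0)/20 + (V_3 - V_1)/39000 = 0
Collecting terms (coefficients in siemens):
  0.002145·V_1 - 0.00002564·V_3 = 0.01607
  0.07567·V_3 - 0.00002564·V_1 = 0.2308
Determinant D = (0.002145)(0.07567) - (-0.00002564)(-0.00002564) = 0.0001623
V_1 = [(0.01607)(0.07567) - (-0.00002564)(0.2308)]/D = 7.53 V
V_3 = [(0.002145)(0.2308) - (0.01607)(-0.00002564)]/D = 3.052 V
V_th = V_1 - V_3 = 7.53 - 3.052 = 4.478 V
Step 2 — R_th: zero the source — replace V1 by a short circuit (node 2 merges into node 0) — and find the resistance seen between A (node 1) and B (node 3).
Reduce the network between node 1 (A) and node 3 (B) by series/parallel combination:
  Rp1 = R1 ‖ R2 (parallel, both between nodes 0 and 1) = 1/(1/560 + 1/3000) = 471.9 Ω
  Rp2 = R3 ‖ R4 (parallel, both between nodes 0 and 3) = 1/(1/39 + 1/20) = 13.22 Ω
  Rs1 = Rp1 + Rp2 (series, joined only at node 0) = 471.9 + 13.22 = 485.1 Ω
  Rp3 = R5 ‖ Rs1 (parallel, both between nodes 1 and 3) = 1/(1/39000 + 1/485.1) = 479.2 Ω
R_th = 479.2 Ω

Final answer: V_th = 4.478 V, R_th = 479.2 Ω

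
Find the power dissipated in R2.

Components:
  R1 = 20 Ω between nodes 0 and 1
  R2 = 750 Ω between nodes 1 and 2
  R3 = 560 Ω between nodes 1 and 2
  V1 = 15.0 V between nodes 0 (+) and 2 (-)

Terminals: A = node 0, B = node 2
Nodal analysis, taking node 2 as the 0 V reference.
Source V1 fixes V_0 = 15 V.
KCL at each unknown node (sum of currents leaving = 0; resistances in Ω):
  Node 1: (V_1 - 15)/20 + (V_1 - 0)/750 + (V_1 - 0)/560 = 0
Collecting terms: 0.05312 × V_1 = 0.75  =>  V_1 = 14.12 V
I_R2 = (V_1 - V_2)/R2 = (14.12 - 0)/750 = 0.01883 A
P_R2 = I_R2² × R2 = (0.01883)² × 750 = 0.2658 W

Final answer: 0.2658 W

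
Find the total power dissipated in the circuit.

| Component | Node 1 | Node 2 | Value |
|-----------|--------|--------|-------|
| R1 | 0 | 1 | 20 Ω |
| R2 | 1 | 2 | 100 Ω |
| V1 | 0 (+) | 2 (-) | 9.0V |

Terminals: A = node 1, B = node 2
Nodal analysis, taking node 2 as the 0 V reference.
Source V1 fixes V_0 = 9 V.
KCL at each unknown node (sum of currents leaving = 0; resistances in Ω):
  Node 1: (V_1 - 9)/20 + (V_1 - 0)/100 = 0
Collecting terms: 0.06 × V_1 = 0.45  =>  V_1 = 7.5 V
Power in each resistor, P = (ΔV)²/R:
  P_R1 = (9 - 7.5)²/20 = 0.1125 W
  P_R2 = (7.5 - 0)²/100 = 0.5625 W
P_total = P_R1 + P_R2 = 0.675 W

Final answer: 0.675 W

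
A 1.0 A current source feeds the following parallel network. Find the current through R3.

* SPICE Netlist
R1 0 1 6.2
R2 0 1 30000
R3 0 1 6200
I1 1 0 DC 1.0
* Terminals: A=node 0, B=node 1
All resistors sit directly between nodes 0 and 1, so they are in parallel and share one voltage V; the full source current 1 A splits among them.
1/R_par = 1/6.2 + 1/30000 + 1/6200 = 0.1615 S  =>  R_par = 6.193 Ω
V = I × R_par = 1 × 6.193 = 6.193 V
I_R3 = V/R3 = 6.193/6200 = 0.0009988 A

Final answer: 0.0009988 A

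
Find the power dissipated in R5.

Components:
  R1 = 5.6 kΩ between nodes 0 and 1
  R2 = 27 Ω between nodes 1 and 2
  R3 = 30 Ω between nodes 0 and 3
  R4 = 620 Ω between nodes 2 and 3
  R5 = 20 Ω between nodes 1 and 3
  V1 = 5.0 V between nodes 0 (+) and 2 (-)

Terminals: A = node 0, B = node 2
Nodal analysis, taking node 2 as the 0 V reference.
Source V1 fixes V_0 = 5 V.
KCL at each unknown node (sum of currents leaving = 0; resistances in Ω):
  Node 1: (V_1 - 5)/5600 + (V_1 - 0)/27 + (V_1 - V_3)/20 = 0
  Node 3: (V_3 - 5)/30 + (V_3 - 0)/620 + (V_3 - V_1)/20 = 0
Collecting terms (coefficients in siemens):
  0.08722·V_1 - 0.05·V_3 = 0.0008929
  0.08495·V_3 - 0.05·V_1 = 0.1667
Determinant D = (0.08722)(0.08495) - (-0.05)(-0.05) = 0.004909
V_1 = [(0.0008929)(0.08495) - (-0.05)(0.1667)]/D = 1.713 V
V_3 = [(0.08722)(0.1667) - (0.0008929)(-0.05)]/D = 2.97 V
I_R5 = (V_1 - V_3)/R5 = (1.713 - 2.97)/20 = -0.06286 A
P_R5 = I_R5² × R5 = (-0.06286)² × 20 = 0.07903 W

Final answer: 0.07903 W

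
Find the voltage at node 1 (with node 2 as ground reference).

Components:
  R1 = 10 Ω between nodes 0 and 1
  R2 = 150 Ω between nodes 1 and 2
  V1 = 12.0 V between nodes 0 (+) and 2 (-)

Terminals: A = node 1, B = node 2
Nodal analysis, taking node 2 as the 0 V reference.
Source V1 fixes V_0 = 12 V.
KCL at each unknown node (sum of currents leaving = 0; resistances in Ω):
  Node 1: (V_1 - 12)/10 + (V_1 - 0)/150 = 0
Collecting terms: 0.1067 × V_1 = 1.2  =>  V_1 = 11.25 V
The requested potential is V_1 = 11.25 V.

Final answer: V_1 = 11.25 V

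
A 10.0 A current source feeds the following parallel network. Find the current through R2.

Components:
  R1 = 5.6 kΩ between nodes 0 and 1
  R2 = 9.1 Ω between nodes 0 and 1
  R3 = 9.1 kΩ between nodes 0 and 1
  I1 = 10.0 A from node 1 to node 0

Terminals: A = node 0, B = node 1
All resistors sit directly between nodes 0 and 1, so they are in parallel and share one voltage V; the full source current 10 A splits among them.
1/R_par = 1/5600 + 1/9.1 + 1/9100 = 0.1102 S  =>  R_par = 9.076 Ω
V = I × R_par = 10 × 9.076 = 90.76 V
I_R2 = V/R2 = 90.76/9.1 = 9.974 A

Final answer: 9.974 A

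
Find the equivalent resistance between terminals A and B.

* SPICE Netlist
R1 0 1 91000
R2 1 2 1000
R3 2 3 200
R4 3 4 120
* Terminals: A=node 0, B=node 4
Reduce the network between node 0 (A) and node 4 (B) by series/parallel combination:
  Rs1 = R1 + R2 (series, joined only at node 1) = 91000 + 1000 = 92000 Ω
  Rs2 = R3 + Rs1 (series, joined only at node 2) = 200 + 92000 = 92200 Ω
  Rs3 = R4 + Rs2 (series, joined only at node 3) = 120 + 92200 = 92320 Ω
R_eq = 92.32 kΩ

Final answer: 92.32 kΩ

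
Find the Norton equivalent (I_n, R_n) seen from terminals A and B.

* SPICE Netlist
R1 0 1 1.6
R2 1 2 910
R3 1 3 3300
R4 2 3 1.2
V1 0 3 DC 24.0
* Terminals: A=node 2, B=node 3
Find the Thévenin equivalent first; then I_n = V_th/R_th and R_n = R_th.
Step 1 — V_th is the open-circuit voltage V_A - V_B (nothing connected across the terminals).
Nodal analysis, taking node 3 as the 0 V reference.
Source V1 fixes V_0 = 24 V.
KCL at each unknown node (sum of currents leaving = 0; resistances in Ω):
  Node 1: (V_1 - 24)/1.6 + (V_1 - V_2)/910 + (V_1 - 0)/3300 = 0
  Node 2: (V_2 - V_1)/910 + (V_2 - 0)/1.2 = 0
Collecting terms (coefficients in siemens):
  0.6264·V_1 - 0.001099·V_2 = 15
  0.8344·V_2 - 0.001099·V_1 = 0
Determinant D = (0.6264)(0.8344) - (-0.001099)(-0.001099) = 0.5227
V_1 = [(15)(0.8344) - (-0.001099)(0)]/D = 23.95 V
V_2 = [(0.6264)(0) - (15)(-0.001099)]/D = 0.03154 V
V_th = V_2 - V_3 = 0.03154 - 0 = 0.03154 V
Step 2 — R_th: zero the source — replace V1 by a short circuit (node 3 merges into node 0) — and find the resistance seen between A (node 2) and B (node 0).
Reduce the network between node 2 (A) and node 0 (B) by series/parallel combination:
  Rp1 = R1 ‖ R3 (parallel, both between nodes 0 and 1) = 1/(1/1.6 + 1/3300) = 1.599 Ω
  Rs1 = R2 + Rp1 (series, joined only at node 1) = 910 + 1.599 = 911.6 Ω
  Rp2 = R4 ‖ Rs1 (parallel, both between nodes 0 and 2) = 1/(1/1.2 + 1/911.6) = 1.198 Ω
R_th = 1.198 Ω
I_n = V_th/R_th = 0.03154/1.198 = 0.02631 A, and R_n = R_th = 1.198 Ω

Final answer: I_n = 0.02631 A, R_n = 1.198 Ω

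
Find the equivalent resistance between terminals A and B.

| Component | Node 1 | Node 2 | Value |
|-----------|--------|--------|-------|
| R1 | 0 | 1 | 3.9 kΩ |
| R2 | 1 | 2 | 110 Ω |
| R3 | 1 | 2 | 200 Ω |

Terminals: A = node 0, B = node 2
Reduce the network between node 0 (A) and node 2 (B) by series/parallel combination:
  Rp1 = R2 ‖ R3 (parallel, both between nodes 1 and 2) = 1/(1/110 + 1/200) = 70.97 Ω
  Rs1 = R1 + Rp1 (series, joined only at node 1) = 3900 + 70.97 = 3971 Ω
R_eq = 3.971 kΩ

Final answer: 3.971 kΩ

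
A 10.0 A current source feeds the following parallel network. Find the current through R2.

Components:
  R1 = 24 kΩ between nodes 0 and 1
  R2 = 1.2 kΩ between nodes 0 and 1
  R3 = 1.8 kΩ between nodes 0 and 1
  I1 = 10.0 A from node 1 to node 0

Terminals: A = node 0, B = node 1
All resistors sit directly between nodes 0 and 1, so they are in parallel and share one voltage V; the full source current 10 A splits among them.
1/R_par = 1/24000 + 1/1200 + 1/1800 = 0.001431 S  =>  R_par = 699 Ω
V = I × R_par = 10 × 699 = 6990 V
I_R2 = V/R2 = 6990/1200 = 5.825 A

Final answer: 5.825 A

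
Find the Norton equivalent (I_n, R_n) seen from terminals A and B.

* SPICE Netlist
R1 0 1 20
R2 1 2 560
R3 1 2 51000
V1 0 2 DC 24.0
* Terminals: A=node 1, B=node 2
Find the Thévenin equivalent first; then I_n = V_th/R_th and R_n = R_th.
Step 1 — V_th is the open-circuit voltage V_A - V_B (nothing connected across the terminals).
Nodal analysis, taking node 2 as the 0 V reference.
Source V1 fixes V_0 = 24 V.
KCL at each unknown node (sum of currents leaving = 0; resistances in Ω):
  Node 1: (V_1 - 24)/20 + (V_1 - 0)/560 + (V_1 - 0)/51000 = 0
Collecting terms: 0.05181 × V_1 = 1.2  =>  V_1 = 23.16 V
V_th = V_1 - V_2 = 23.16 - 0 = 23.16 V
Step 2 — R_th: zero the source — replace V1 by a short circuit (node 2 merges into node 0) — and find the resistance seen between A (node 1) and B (node 0).
Reduce the network between node 1 (A) and node 0 (B) by series/parallel combination:
  Rp1 = R1 ‖ R2 ‖ R3 (parallel, all between nodes 0 and 1) = 1/(1/20 + 1/560 + 1/51000) = 19.3 Ω
R_th = 19.3 Ω
I_n = V_th/R_th = 23.16/19.3 = 1.2 A, and R_n = R_th = 19.3 Ω

Final answer: I_n = 1.2 A, R_n = 19.3 Ω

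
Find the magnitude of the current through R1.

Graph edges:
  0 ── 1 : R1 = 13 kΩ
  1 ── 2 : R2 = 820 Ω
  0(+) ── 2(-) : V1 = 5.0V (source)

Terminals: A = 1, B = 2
Nodal analysis, taking node 2 as the 0 V reference.
Source V1 fixes V_0 = 5 V.
KCL at each unknown node (sum of currents leaving = 0; resistances in Ω):
  Node 1: (V_1 - 5)/13000 + (V_1 - 0)/820 = 0
Collecting terms: 0.001296 × V_1 = 0.0003846  =>  V_1 = 0.2967 V
I_R1 = (V_0 - V_1)/R1 = (5 - 0.2967)/13000 = 0.0003618 A
|I_R1| = 0.0003618 A

Final answer: |I_R1| = 0.0003618 A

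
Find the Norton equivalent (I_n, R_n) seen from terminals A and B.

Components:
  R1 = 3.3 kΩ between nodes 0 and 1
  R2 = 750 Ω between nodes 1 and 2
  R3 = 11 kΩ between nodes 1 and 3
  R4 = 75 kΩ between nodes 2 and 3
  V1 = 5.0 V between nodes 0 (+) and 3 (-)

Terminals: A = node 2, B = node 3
Find the Thévenin equivalent first; then I_n = V_th/R_th and R_n = R_th.
Step 1 — V_th is the open-circuit voltage V_A - V_B (nothing connected across the terminals).
Nodal analysis, taking node 3 as the 0 V reference.
Source V1 fixes V_0 = 5 V.
KCL at each unknown node (sum of currents leaving = 0; resistances in Ω):
  Node 1: (V_1 - 5)/3300 + (V_1 - V_2)/750 + (V_1 - 0)/11000 = 0
  Node 2: (V_2 - V_1)/750 + (V_2 - 0)/75000 = 0
Collecting terms (coefficients in siemens):
  0.001727·V_1 - 0.001333·V_2 = 0.001515
  0.001347·V_2 - 0.001333·V_1 = 0
Determinant D = (0.001727)(0.001347) - (-0.001333)(-0.001333) = 0.0000005483
V_1 = [(0.001515)(0.001347) - (-0.001333)(0)]/D = 3.721 V
V_2 = [(0.001727)(0) - (0.001515)(-0.001333)]/D = 3.685 V
V_th = V_2 - V_3 = 3.685 - 0 = 3.685 V
Step 2 — R_th: zero the source — replace V1 by a short circuit (node 3 merges into node 0) — and find the resistance seen between A (node 2) and B (node 0).
Reduce the network between node 2 (A) and node 0 (B) by series/parallel combination:
  Rp1 = R1 ‖ R3 (parallel, both between nodes 0 and 1) = 1/(1/3300 + 1/11000) = 2538 Ω
  Rs1 = R2 + Rp1 (series, joined only at node 1) = 750 + 2538 = 3288 Ω
  Rp2 = R4 ‖ Rs1 (parallel, both between nodes 0 and 2) = 1/(1/75000 + 1/3288) = 3150 Ω
R_th = 3.15 kΩ
I_n = V_th/R_th = 3.685/3150 = 0.00117 A, and R_n = R_th = 3.15 kΩ

Final answer: I_n = 0.00117 A, R_n = 3.15 kΩ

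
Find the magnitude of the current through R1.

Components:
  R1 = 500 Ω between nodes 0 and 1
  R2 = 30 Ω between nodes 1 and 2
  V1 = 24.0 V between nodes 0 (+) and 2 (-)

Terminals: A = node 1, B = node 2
Nodal analysis, taking node 2 as the 0 V reference.
Source V1 fixes V_0 = 24 V.
KCL at each unknown node (sum of currents leaving = 0; resistances in Ω):
  Node 1: (V_1 - 24)/500 + (V_1 - 0)/30 = 0
Collecting terms: 0.03533 × V_1 = 0.048  =>  V_1 = 1.358 V
I_R1 = (V_0 - V_1)/R1 = (24 - 1.358)/500 = 0.04528 A
|I_R1| = 0.04528 A

Final answer: |I_R1| = 0.04528 A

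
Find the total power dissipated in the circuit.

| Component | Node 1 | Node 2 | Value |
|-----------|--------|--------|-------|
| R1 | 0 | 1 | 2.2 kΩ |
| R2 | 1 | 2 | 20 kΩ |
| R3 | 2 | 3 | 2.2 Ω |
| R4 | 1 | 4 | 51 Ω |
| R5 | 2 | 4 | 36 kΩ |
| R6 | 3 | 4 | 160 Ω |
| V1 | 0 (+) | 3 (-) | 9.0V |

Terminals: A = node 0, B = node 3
Nodal analysis, taking node 3 as the 0 V reference.
Source V1 fixes V_0 = 9 V.
KCL at each unknown node (sum of currents leaving = 0; resistances in Ω):
  Node 1: (V_1 - 9)/2200 + (V_1 - V_2)/20000 + (V_1 - V_4)/51 = 0
  Node 2: (V_2 - V_1)/20000 + (V_2 - 0)/2.2 + (V_2 - V_4)/36000 = 0
  Node 4: (V_4 - V_1)/51 + (V_4 - V_2)/36000 + (V_4 - 0)/160 = 0
Collecting terms (coefficients in siemens):
  0.02011·V_1 - 0.00005·V_2 - 0.01961·V_4 = 0.004091
  0.4546·V_2 - 0.00005·V_1 - 0.00002778·V_4 = 0
  0.02589·V_4 - 0.01961·V_1 - 0.00002778·V_2 = 0
Solving these 3 simultaneous equations (Gaussian elimination) gives:
  V_1 = 0.7778 V, V_2 = 0.0001215 V, V_4 = 0.5891 V
Power in each resistor, P = (ΔV)²/R:
  P_R1 = (9 - 0.7778)²/2200 = 0.03073 W
  P_R2 = (0.7778 - 0.0001215)²/20000 = 0.00003024 W
  P_R3 = (0.0001215 - 0)²/2.2 = 0.000000006714 W
  P_R4 = (0.7778 - 0.5891)²/51 = 0.0006976 W
  P_R5 = (0.0001215 - 0.5891)²/36000 = 0.000009637 W
  P_R6 = (0 - 0.5891)²/160 = 0.002169 W
P_total = P_R1 + P_R2 + P_R3 + P_R4 + P_R5 + P_R6 = 0.03364 W

Final answer: 0.03364 W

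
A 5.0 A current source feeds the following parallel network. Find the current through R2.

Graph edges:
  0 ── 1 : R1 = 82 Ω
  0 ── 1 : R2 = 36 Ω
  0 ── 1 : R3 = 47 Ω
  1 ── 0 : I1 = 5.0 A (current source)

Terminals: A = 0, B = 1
All resistors sit directly between nodes 0 and 1, so they are in parallel and share one voltage V; the full source current 5 A splits among them.
1/R_par = 1/82 + 1/36 + 1/47 = 0.06125 S  =>  R_par = 16.33 Ω
V = I × R_par = 5 × 16.33 = 81.63 V
I_R2 = V/R2 = 81.63/36 = 2.268 A

Final answer: 2.268 A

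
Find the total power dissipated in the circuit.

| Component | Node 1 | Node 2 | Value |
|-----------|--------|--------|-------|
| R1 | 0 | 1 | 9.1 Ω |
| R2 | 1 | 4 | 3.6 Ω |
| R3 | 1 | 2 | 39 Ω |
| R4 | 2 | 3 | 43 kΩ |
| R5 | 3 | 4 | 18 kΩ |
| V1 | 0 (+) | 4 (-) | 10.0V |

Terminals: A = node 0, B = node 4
Nodal analysis, taking node 4 as the 0 V reference.
Source V1 fixes V_0 = 10 V.
KCL at each unknown node (sum of currents leaving = 0; resistances in Ω):
  Node 1: (V_1 - 10)/9.1 + (V_1 - 0)/3.6 + (V_1 - V_2)/39 = 0
  Node 2: (V_2 - V_1)/39 + (V_2 - V_3)/43000 = 0
  Node 3: (V_3 - V_2)/43000 + (V_3 - 0)/18000 = 0
Collecting terms (coefficients in siemens):
  0.4133·V_1 - 0.02564·V_2 = 1.099
  0.02566·V_2 - 0.02564·V_1 - 0.00002326·V_3 = 0
  0.00007881·V_3 - 0.00002326·V_2 = 0
Solving these 3 simultaneous equations (Gaussian elimination) gives:
  V_1 = 2.835 V, V_2 = 2.833 V, V_3 = 0.8359 V
Power in each resistor, P = (ΔV)²/R:
  P_R1 = (10 - 2.835)²/9.1 = 5.642 W
  P_R2 = (2.835 - 0)²/3.6 = 2.232 W
  P_R3 = (2.835 - 2.833)²/39 = 0.0000000841 W
  P_R4 = (2.833 - 0.8359)²/43000 = 0.00009273 W
  P_R5 = (0.8359 - 0)²/18000 = 0.00003882 W
P_total = P_R1 + P_R2 + P_R3 + P_R4 + P_R5 = 7.874 W

Final answer: 7.874 W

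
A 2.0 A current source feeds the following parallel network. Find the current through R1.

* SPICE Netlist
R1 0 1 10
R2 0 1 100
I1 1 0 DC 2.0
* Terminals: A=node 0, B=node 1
All resistors sit directly between nodes 0 and 1, so they are in parallel and share one voltage V; the full source current 2 A splits among them.
1/R_par = 1/10 + 1/100 = 0.11 S  =>  R_par = 9.091 Ω
V = I × R_par = 2 × 9.091 = 18.18 V
I_R1 = V/R1 = 18.18/10 = 1.818 A

Final answer: 1.818 A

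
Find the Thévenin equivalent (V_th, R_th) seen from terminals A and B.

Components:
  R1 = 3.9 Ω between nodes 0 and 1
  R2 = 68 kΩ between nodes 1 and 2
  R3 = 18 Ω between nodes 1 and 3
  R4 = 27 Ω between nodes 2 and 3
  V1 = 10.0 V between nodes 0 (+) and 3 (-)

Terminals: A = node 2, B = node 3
Step 1 — V_th is the open-circuit voltage V_A - V_B (nothing connected across the terminals).
Nodal analysis, taking node 3 as the 0 V reference.
Source V1 fixes V_0 = 10 V.
KCL at each unknown node (sum of currents leaving = 0; resistances in Ω):
  Node 1: (V_1 - 10)/3.9 + (V_1 - V_2)/68000 + (V_1 - 0)/18 = 0
  Node 2: (V_2 - V_1)/68000 + (V_2 - 0)/27 = 0
Collecting terms (coefficients in siemens):
  0.312·V_1 - 0.00001471·V_2 = 2.564
  0.03705·V_2 - 0.00001471·V_1 = 0
Determinant D = (0.312)(0.03705) - (-0.00001471)(-0.00001471) = 0.01156
V_1 = [(2.564)(0.03705) - (-0.00001471)(0)]/D = 8.219 V
V_2 = [(0.312)(0) - (2.564)(-0.00001471)]/D = 0.003262 V
V_th = V_2 - V_3 = 0.003262 - 0 = 0.003262 V
Step 2 — R_th: zero the source — replace V1 by a short circuit (node 3 merges into node 0) — and find the resistance seen between A (node 2) and B (node 0).
Reduce the network between node 2 (A) and node 0 (B) by series/parallel combination:
  Rp1 = R1 ‖ R3 (parallel, both between nodes 0 and 1) = 1/(1/3.9 + 1/18) = 3.205 Ω
  Rs1 = R2 + Rp1 (series, joined only at node 1) = 68000 + 3.205 = 68000 Ω
  Rp2 = R4 ‖ Rs1 (parallel, both between nodes 0 and 2) = 1/(1/27 + 1/68000) = 26.99 Ω
R_th = 26.99 Ω

Final answer: V_th = 0.003262 V, R_th = 26.99 Ω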